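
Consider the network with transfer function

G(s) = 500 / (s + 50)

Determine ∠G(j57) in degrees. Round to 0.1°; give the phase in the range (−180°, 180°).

Substitute s = j57:
Numerator: 500 = 500 + j0
Denominator: (j57) + 50 = 50 + j57
|N| = √(500² + 0²) ≈ 500, ∠N ≈ 0.00°
|D| = √(50² + 57²) ≈ 75.822, ∠D ≈ 48.74°
∠G = 0.00° − 48.74° = -48.74°

-48.7°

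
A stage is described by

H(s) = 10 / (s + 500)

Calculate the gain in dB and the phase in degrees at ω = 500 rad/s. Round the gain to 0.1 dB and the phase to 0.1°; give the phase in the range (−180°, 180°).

-37.0 dB, -45.0°

At s = jω = j500:
pole (s+500): 500 + j500 → |·| = √(500²+500²) = √500000 ≈ 707.11, ∠ = arctan(500/500) ≈ 45.00°
|H| = 10 / 707.11 ≈ 0.014142
Gain = 20 log₁₀(0.014142) ≈ -36.99 dB
∠H = 0.00° − 45.00° = -45.00°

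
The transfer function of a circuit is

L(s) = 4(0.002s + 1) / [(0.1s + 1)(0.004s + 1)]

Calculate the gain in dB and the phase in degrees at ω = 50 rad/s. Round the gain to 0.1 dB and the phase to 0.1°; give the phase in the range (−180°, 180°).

-2.2 dB, -84.3°

At ω = 50 rad/s:
zero (1 + j50·0.002) = 1 + j0.1 → |·| ≈ 1.005, ∠ ≈ 5.71°
pole (1 + j50·0.1) = 1 + j5 → |·| ≈ 5.099, ∠ ≈ 78.69°
pole (1 + j50·0.004) = 1 + j0.2 → |·| ≈ 1.0198, ∠ ≈ 11.31°
|L| = 4 · 1.005 / (5.099 · 1.0198) ≈ 0.77308
Gain = 20 log₁₀(0.77308) ≈ -2.24 dB
∠L = (5.71°) − (78.69° + 11.31°) = -84.29°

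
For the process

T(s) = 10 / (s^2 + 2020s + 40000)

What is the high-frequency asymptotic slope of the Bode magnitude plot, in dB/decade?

-40 dB/decade

Each pole contributes −20 dB/decade at high frequency; each zero contributes +20 dB/decade.
Net: 0 zero(s) − 2 pole(s) → -40 dB/decade.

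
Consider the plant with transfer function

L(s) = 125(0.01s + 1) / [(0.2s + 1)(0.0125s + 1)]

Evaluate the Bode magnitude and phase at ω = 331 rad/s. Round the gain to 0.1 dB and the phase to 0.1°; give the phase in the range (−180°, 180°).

At ω = 331 rad/s:
zero (1 + j331·0.01) = 1 + j3.31 → |·| ≈ 3.4578, ∠ ≈ 73.19°
pole (1 + j331·0.2) = 1 + j66.2 → |·| ≈ 66.208, ∠ ≈ 89.13°
pole (1 + j331·0.0125) = 1 + j4.1375 → |·| ≈ 4.2566, ∠ ≈ 76.41°
|L| = 125 · 3.4578 / (66.208 · 4.2566) ≈ 1.5337
Gain = 20 log₁₀(1.5337) ≈ 3.71 dB
∠L = (73.19°) − (89.13° + 76.41°) = -92.35°

3.7 dB, -92.4°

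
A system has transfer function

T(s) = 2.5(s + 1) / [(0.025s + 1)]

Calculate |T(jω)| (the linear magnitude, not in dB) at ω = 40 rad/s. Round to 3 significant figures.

At ω = 40 rad/s:
zero (1 + j40·1) = 1 + j40 → |·| ≈ 40.012, ∠ ≈ 88.57°
pole (1 + j40·0.025) = 1 + j1 → |·| ≈ 1.4142, ∠ ≈ 45.00°
|T| = 2.5 · 40.012 / (1.4142) ≈ 70.733

70.7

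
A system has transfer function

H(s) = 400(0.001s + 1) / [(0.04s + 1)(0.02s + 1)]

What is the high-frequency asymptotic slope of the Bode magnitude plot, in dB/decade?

-20 dB/decade

Each pole contributes −20 dB/decade at high frequency; each zero contributes +20 dB/decade.
Net: 1 zero(s) − 2 pole(s) → -20 dB/decade.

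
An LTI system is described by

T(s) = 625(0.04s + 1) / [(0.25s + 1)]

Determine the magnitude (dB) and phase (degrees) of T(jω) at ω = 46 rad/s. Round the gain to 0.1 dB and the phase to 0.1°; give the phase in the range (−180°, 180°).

At ω = 46 rad/s:
zero (1 + j46·0.04) = 1 + j1.84 → |·| ≈ 2.0942, ∠ ≈ 61.48°
pole (1 + j46·0.25) = 1 + j11.5 → |·| ≈ 11.543, ∠ ≈ 85.03°
|T| = 625 · 2.0942 / (11.543) ≈ 113.39
Gain = 20 log₁₀(113.39) ≈ 41.09 dB
∠T = (61.48°) − (85.03°) = -23.55°

41.1 dB, -23.6°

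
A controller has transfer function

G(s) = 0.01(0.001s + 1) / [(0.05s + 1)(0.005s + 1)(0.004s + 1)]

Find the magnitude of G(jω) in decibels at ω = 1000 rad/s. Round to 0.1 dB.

At ω = 1000 rad/s:
zero (1 + j1000·0.001) = 1 + j1 → |·| ≈ 1.4142, ∠ ≈ 45.00°
pole (1 + j1000·0.05) = 1 + j50 → |·| ≈ 50.01, ∠ ≈ 88.85°
pole (1 + j1000·0.005) = 1 + j5 → |·| ≈ 5.099, ∠ ≈ 78.69°
pole (1 + j1000·0.004) = 1 + j4 → |·| ≈ 4.1231, ∠ ≈ 75.96°
|G| = 0.01 · 1.4142 / (50.01 · 5.099 · 4.1231) ≈ 1.3451e-05
Gain = 20 log₁₀(1.3451e-05) ≈ -97.42 dB

-97.4 dB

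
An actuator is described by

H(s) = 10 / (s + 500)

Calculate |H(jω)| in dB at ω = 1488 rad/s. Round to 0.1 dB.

Substitute s = j1488:
Numerator: 10 = 10 + j0
Denominator: (j1488) + 500 = 500 + j1488
|N| = √(10² + 0²) ≈ 10, ∠N ≈ 0.00°
|D| = √(500² + 1488²) ≈ 1569.8, ∠D ≈ 71.43°
|H| = 10 / 1569.8 ≈ 0.0063702
Gain = 20 log₁₀(0.0063702) ≈ -43.92 dB

-43.9 dB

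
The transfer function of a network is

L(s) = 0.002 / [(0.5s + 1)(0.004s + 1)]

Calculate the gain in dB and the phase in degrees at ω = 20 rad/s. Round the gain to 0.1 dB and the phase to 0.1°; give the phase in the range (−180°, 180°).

-74.1 dB, -88.9°

At ω = 20 rad/s:
pole (1 + j20·0.5) = 1 + j10 → |·| ≈ 10.05, ∠ ≈ 84.29°
pole (1 + j20·0.004) = 1 + j0.08 → |·| ≈ 1.0032, ∠ ≈ 4.57°
|L| = 0.002 · 1 / (10.05 · 1.0032) ≈ 0.00019837
Gain = 20 log₁₀(0.00019837) ≈ -74.05 dB
∠L = (0°) − (84.29° + 4.57°) = -88.86°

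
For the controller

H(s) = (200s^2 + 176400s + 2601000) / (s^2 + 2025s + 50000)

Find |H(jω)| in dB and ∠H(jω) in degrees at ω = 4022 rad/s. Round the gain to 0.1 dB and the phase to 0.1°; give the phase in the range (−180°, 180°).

45.3 dB, 14.4°

Substitute s = j4022:
Numerator: 200(j4022)^2 + 176400(j4022) + 2601000 = -3232695800 + j709480800
Denominator: (j4022)^2 + 2025(j4022) + 50000 = -16126484 + j8144550
|N| = √(3232695800² + 709480800²) ≈ 3.3096e+09, ∠N ≈ 167.62°
|D| = √(16126484² + 8144550²) ≈ 1.8066e+07, ∠D ≈ 153.20°
|H| = 3.3096e+09 / 1.8066e+07 ≈ 183.19
Gain = 20 log₁₀(183.19) ≈ 45.26 dB
∠H = 167.62° − 153.20° = 14.42°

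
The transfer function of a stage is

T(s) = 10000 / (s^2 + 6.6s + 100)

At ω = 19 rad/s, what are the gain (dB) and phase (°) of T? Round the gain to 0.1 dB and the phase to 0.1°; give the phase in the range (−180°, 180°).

At s = jω = j19:
quadratic: (j19)² + 6.6·j19 + 100 = -261 + j125.4 → |·| ≈ 289.56, ∠ ≈ 154.34°
|T| = 10000 / 289.56 ≈ 34.535
Gain = 20 log₁₀(34.535) ≈ 30.77 dB
∠T = 0.00° − 154.34° = -154.34°

30.8 dB, -154.3°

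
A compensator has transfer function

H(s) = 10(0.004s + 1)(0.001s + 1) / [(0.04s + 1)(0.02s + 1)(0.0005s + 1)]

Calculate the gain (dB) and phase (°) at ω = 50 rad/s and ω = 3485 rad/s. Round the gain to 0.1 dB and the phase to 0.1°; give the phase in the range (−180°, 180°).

At ω = 50 rad/s:
zero (1 + j50·0.004) = 1 + j0.2 → |·| ≈ 1.0198, ∠ ≈ 11.31°
zero (1 + j50·0.001) = 1 + j0.05 → |·| ≈ 1.0012, ∠ ≈ 2.86°
pole (1 + j50·0.04) = 1 + j2 → |·| ≈ 2.2361, ∠ ≈ 63.43°
pole (1 + j50·0.02) = 1 + j1 → |·| ≈ 1.4142, ∠ ≈ 45.00°
pole (1 + j50·0.0005) = 1 + j0.025 → |·| ≈ 1.0003, ∠ ≈ 1.43°
|H| = 10 · 1.0198 · 1.0012 / (2.2361 · 1.4142 · 1.0003) ≈ 3.2278
Gain = 20 log₁₀(3.2278) ≈ 10.18 dB
∠H = (11.31° + 2.86°) − (63.43° + 45.00° + 1.43°) = -95.69°

At ω = 3485 rad/s:
zero (1 + j3485·0.004) = 1 + j13.94 → |·| ≈ 13.976, ∠ ≈ 85.90°
zero (1 + j3485·0.001) = 1 + j3.485 → |·| ≈ 3.6256, ∠ ≈ 73.99°
pole (1 + j3485·0.04) = 1 + j139.4 → |·| ≈ 139.4, ∠ ≈ 89.59°
pole (1 + j3485·0.02) = 1 + j69.7 → |·| ≈ 69.707, ∠ ≈ 89.18°
pole (1 + j3485·0.0005) = 1 + j1.7425 → |·| ≈ 2.0091, ∠ ≈ 60.15°
|H| = 10 · 13.976 · 3.6256 / (139.4 · 69.707 · 2.0091) ≈ 0.025955
Gain = 20 log₁₀(0.025955) ≈ -31.72 dB
∠H = (85.90° + 73.99°) − (89.59° + 89.18° + 60.15°) = -79.03°

ω = 50: 10.2 dB, -95.7°; ω = 3485: -31.7 dB, -79.0°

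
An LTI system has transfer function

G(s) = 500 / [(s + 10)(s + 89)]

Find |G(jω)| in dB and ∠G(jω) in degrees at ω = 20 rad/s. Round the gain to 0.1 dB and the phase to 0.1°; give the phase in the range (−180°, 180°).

-12.2 dB, -76.1°

At s = jω = j20:
pole (s+10): 10 + j20 → |·| = √(10²+20²) = √500 ≈ 22.361, ∠ = arctan(20/10) ≈ 63.43°
pole (s+89): 89 + j20 → |·| = √(89²+20²) = √8321 ≈ 91.22, ∠ = arctan(20/89) ≈ 12.67°
|G| = 500 / 2039.8 ≈ 0.24512
Gain = 20 log₁₀(0.24512) ≈ -12.21 dB
∠G = 0.00° − 76.10° = -76.10°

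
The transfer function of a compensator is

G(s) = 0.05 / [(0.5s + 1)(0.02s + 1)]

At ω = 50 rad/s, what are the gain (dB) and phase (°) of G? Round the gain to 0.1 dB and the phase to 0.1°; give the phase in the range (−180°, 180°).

-57.0 dB, -132.7°

At ω = 50 rad/s:
pole (1 + j50·0.5) = 1 + j25 → |·| ≈ 25.02, ∠ ≈ 87.71°
pole (1 + j50·0.02) = 1 + j1 → |·| ≈ 1.4142, ∠ ≈ 45.00°
|G| = 0.05 · 1 / (25.02 · 1.4142) ≈ 0.0014131
Gain = 20 log₁₀(0.0014131) ≈ -57.00 dB
∠G = (0°) − (87.71° + 45.00°) = -132.71°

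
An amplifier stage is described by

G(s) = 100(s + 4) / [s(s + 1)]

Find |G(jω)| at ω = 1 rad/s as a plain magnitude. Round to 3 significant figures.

At s = jω = j1:
zero (s+4): 4 + j1 → |·| = √(4²+1²) = √17 ≈ 4.1231, ∠ = arctan(1/4) ≈ 14.04°
pole (s+1): 1 + j1 → |·| = √(1²+1²) = √2 ≈ 1.4142, ∠ = arctan(1/1) ≈ 45.00°
pole at origin: |s| = 1, ∠ = 90.00° (in denominator)
|G| = 100 · 4.1231 / 1.4142 ≈ 291.55

292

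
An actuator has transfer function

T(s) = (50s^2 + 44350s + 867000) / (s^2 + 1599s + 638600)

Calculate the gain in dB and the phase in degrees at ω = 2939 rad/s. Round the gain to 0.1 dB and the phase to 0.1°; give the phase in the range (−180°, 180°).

Substitute s = j2939:
Numerator: 50(j2939)^2 + 44350(j2939) + 867000 = -431019050 + j130344650
Denominator: (j2939)^2 + 1599(j2939) + 638600 = -7999121 + j4699461
|N| = √(431019050² + 130344650²) ≈ 4.503e+08, ∠N ≈ 163.17°
|D| = √(7999121² + 4699461²) ≈ 9.2774e+06, ∠D ≈ 149.57°
|T| = 4.503e+08 / 9.2774e+06 ≈ 48.537
Gain = 20 log₁₀(48.537) ≈ 33.72 dB
∠T = 163.17° − 149.57° = 13.60°

33.7 dB, 13.6°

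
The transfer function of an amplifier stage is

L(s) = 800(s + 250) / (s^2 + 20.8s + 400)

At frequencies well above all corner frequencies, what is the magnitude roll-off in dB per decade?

-20 dB/decade

Each pole contributes −20 dB/decade at high frequency; each zero contributes +20 dB/decade.
Net: 1 zero(s) − 2 pole(s) → -20 dB/decade.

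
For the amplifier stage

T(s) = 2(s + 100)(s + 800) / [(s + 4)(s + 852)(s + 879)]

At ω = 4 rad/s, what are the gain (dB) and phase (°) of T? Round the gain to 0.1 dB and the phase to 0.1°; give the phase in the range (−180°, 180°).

At s = jω = j4:
zero (s+100): 100 + j4 → |·| = √(100²+4²) = √10016 ≈ 100.08, ∠ = arctan(4/100) ≈ 2.29°
zero (s+800): 800 + j4 → |·| = √(800²+4²) = √640016 ≈ 800.01, ∠ = arctan(4/800) ≈ 0.29°
pole (s+4): 4 + j4 → |·| = √(4²+4²) = √32 ≈ 5.6569, ∠ = arctan(4/4) ≈ 45.00°
pole (s+852): 852 + j4 → |·| = √(852²+4²) = √725920 ≈ 852.01, ∠ = arctan(4/852) ≈ 0.27°
pole (s+879): 879 + j4 → |·| = √(879²+4²) = √772657 ≈ 879.01, ∠ = arctan(4/879) ≈ 0.26°
|T| = 2 · 80065 / 4.2366e+06 ≈ 0.037797
Gain = 20 log₁₀(0.037797) ≈ -28.45 dB
∠T = 2.58° − 45.53° = -42.95°

-28.5 dB, -43.0°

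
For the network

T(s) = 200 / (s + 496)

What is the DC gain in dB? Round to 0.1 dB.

-7.9 dB

T(0) = 200 / (496) ≈ 0.40323
20 log₁₀(0.40323) ≈ -7.89 dB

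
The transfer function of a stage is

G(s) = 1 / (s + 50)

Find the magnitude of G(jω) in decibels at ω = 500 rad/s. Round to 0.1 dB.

-54.0 dB

Substitute s = j500:
Numerator: 1 = 1 + j0
Denominator: (j500) + 50 = 50 + j500
|N| = √(1² + 0²) ≈ 1, ∠N ≈ 0.00°
|D| = √(50² + 500²) ≈ 502.49, ∠D ≈ 84.29°
|G| = 1 / 502.49 ≈ 0.0019901
Gain = 20 log₁₀(0.0019901) ≈ -54.02 dB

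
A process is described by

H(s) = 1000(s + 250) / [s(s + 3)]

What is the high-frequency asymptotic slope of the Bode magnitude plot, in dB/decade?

-20 dB/decade

Each pole contributes −20 dB/decade at high frequency; each zero contributes +20 dB/decade.
Net: 1 zero(s) − 2 pole(s) → -20 dB/decade.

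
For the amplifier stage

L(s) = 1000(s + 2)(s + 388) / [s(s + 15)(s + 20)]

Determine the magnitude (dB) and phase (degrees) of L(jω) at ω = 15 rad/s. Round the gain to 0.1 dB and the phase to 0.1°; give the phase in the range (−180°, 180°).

57.4 dB, -87.3°

At s = jω = j15:
zero (s+2): 2 + j15 → |·| = √(2²+15²) = √229 ≈ 15.133, ∠ = arctan(15/2) ≈ 82.41°
zero (s+388): 388 + j15 → |·| = √(388²+15²) = √150769 ≈ 388.29, ∠ = arctan(15/388) ≈ 2.21°
pole (s+15): 15 + j15 → |·| = √(15²+15²) = √450 ≈ 21.213, ∠ = arctan(15/15) ≈ 45.00°
pole (s+20): 20 + j15 → |·| = √(20²+15²) = √625 ≈ 25, ∠ = arctan(15/20) ≈ 36.87°
pole at origin: |s| = 15, ∠ = 90.00° (in denominator)
|L| = 1000 · 5876 / 7954.9 ≈ 738.66
Gain = 20 log₁₀(738.66) ≈ 57.37 dB
∠L = 84.62° − 171.87° = -87.25°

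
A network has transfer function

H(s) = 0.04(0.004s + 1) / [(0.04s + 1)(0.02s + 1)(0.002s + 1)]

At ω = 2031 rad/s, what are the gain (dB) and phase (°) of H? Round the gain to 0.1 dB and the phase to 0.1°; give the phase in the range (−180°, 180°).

-92.5 dB, -171.1°

At ω = 2031 rad/s:
zero (1 + j2031·0.004) = 1 + j8.124 → |·| ≈ 8.1853, ∠ ≈ 82.98°
pole (1 + j2031·0.04) = 1 + j81.24 → |·| ≈ 81.246, ∠ ≈ 89.29°
pole (1 + j2031·0.02) = 1 + j40.62 → |·| ≈ 40.632, ∠ ≈ 88.59°
pole (1 + j2031·0.002) = 1 + j4.062 → |·| ≈ 4.1833, ∠ ≈ 76.17°
|H| = 0.04 · 8.1853 / (81.246 · 40.632 · 4.1833) ≈ 2.3709e-05
Gain = 20 log₁₀(2.3709e-05) ≈ -92.50 dB
∠H = (82.98°) − (89.29° + 88.59° + 76.17°) = -171.07°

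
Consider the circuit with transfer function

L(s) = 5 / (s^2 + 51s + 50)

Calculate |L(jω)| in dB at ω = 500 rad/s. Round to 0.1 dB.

-94.0 dB

Substitute s = j500:
Numerator: 5 = 5 + j0
Denominator: (j500)^2 + 51(j500) + 50 = -249950 + j25500
|N| = √(5² + 0²) ≈ 5, ∠N ≈ 0.00°
|D| = √(249950² + 25500²) ≈ 2.5125e+05, ∠D ≈ 174.17°
|L| = 5 / 2.5125e+05 ≈ 1.99e-05
Gain = 20 log₁₀(1.99e-05) ≈ -94.02 dB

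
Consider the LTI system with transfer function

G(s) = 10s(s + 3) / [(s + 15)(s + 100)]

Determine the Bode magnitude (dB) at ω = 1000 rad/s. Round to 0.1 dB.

At s = jω = j1000:
zero (s+3): 3 + j1000 → |·| = √(3²+1000²) = √1000009 ≈ 1000, ∠ = arctan(1000/3) ≈ 89.83°
zero at origin: s = j1000 → |·| = 1000, ∠ = 90.00°
pole (s+15): 15 + j1000 → |·| = √(15²+1000²) = √1000225 ≈ 1000.1, ∠ = arctan(1000/15) ≈ 89.14°
pole (s+100): 100 + j1000 → |·| = √(100²+1000²) = √1010000 ≈ 1005, ∠ = arctan(1000/100) ≈ 84.29°
|G| = 10 · 1e+06 / 1.0051e+06 ≈ 9.9493
Gain = 20 log₁₀(9.9493) ≈ 19.96 dB

20.0 dB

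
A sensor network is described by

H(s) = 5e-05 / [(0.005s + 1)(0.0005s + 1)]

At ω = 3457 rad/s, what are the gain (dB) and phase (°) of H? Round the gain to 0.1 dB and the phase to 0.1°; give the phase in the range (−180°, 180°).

-116.8 dB, -146.6°

At ω = 3457 rad/s:
pole (1 + j3457·0.005) = 1 + j17.285 → |·| ≈ 17.314, ∠ ≈ 86.69°
pole (1 + j3457·0.0005) = 1 + j1.7285 → |·| ≈ 1.9969, ∠ ≈ 59.95°
|H| = 5e-05 · 1 / (17.314 · 1.9969) ≈ 1.4462e-06
Gain = 20 log₁₀(1.4462e-06) ≈ -116.80 dB
∠H = (0°) − (86.69° + 59.95°) = -146.64°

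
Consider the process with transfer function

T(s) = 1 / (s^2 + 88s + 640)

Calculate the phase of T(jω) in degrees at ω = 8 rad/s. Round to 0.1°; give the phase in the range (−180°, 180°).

-50.7°

Substitute s = j8:
Numerator: 1 = 1 + j0
Denominator: (j8)^2 + 88(j8) + 640 = 576 + j704
|N| = √(1² + 0²) ≈ 1, ∠N ≈ 0.00°
|D| = √(576² + 704²) ≈ 909.61, ∠D ≈ 50.71°
∠T = 0.00° − 50.71° = -50.71°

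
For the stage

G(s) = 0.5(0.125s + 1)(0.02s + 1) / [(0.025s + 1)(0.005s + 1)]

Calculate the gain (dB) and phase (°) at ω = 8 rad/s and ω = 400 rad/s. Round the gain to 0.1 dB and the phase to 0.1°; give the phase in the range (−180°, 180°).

At ω = 8 rad/s:
zero (1 + j8·0.125) = 1 + j1 → |·| ≈ 1.4142, ∠ ≈ 45.00°
zero (1 + j8·0.02) = 1 + j0.16 → |·| ≈ 1.0127, ∠ ≈ 9.09°
pole (1 + j8·0.025) = 1 + j0.2 → |·| ≈ 1.0198, ∠ ≈ 11.31°
pole (1 + j8·0.005) = 1 + j0.04 → |·| ≈ 1.0008, ∠ ≈ 2.29°
|G| = 0.5 · 1.4142 · 1.0127 / (1.0198 · 1.0008) ≈ 0.70162
Gain = 20 log₁₀(0.70162) ≈ -3.08 dB
∠G = (45.00° + 9.09°) − (11.31° + 2.29°) = 40.49°

At ω = 400 rad/s:
zero (1 + j400·0.125) = 1 + j50 → |·| ≈ 50.01, ∠ ≈ 88.85°
zero (1 + j400·0.02) = 1 + j8 → |·| ≈ 8.0623, ∠ ≈ 82.87°
pole (1 + j400·0.025) = 1 + j10 → |·| ≈ 10.05, ∠ ≈ 84.29°
pole (1 + j400·0.005) = 1 + j2 → |·| ≈ 2.2361, ∠ ≈ 63.43°
|G| = 0.5 · 50.01 · 8.0623 / (10.05 · 2.2361) ≈ 8.9707
Gain = 20 log₁₀(8.9707) ≈ 19.06 dB
∠G = (88.85° + 82.87°) − (84.29° + 63.43°) = 24.00°

ω = 8: -3.1 dB, 40.5°; ω = 400: 19.1 dB, 24.0°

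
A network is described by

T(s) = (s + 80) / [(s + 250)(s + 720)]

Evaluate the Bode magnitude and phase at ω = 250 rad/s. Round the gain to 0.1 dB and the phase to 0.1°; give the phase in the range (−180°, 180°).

At s = jω = j250:
zero (s+80): 80 + j250 → |·| = √(80²+250²) = √68900 ≈ 262.49, ∠ = arctan(250/80) ≈ 72.26°
pole (s+250): 250 + j250 → |·| = √(250²+250²) = √125000 ≈ 353.55, ∠ = arctan(250/250) ≈ 45.00°
pole (s+720): 720 + j250 → |·| = √(720²+250²) = √580900 ≈ 762.17, ∠ = arctan(250/720) ≈ 19.15°
|T| = 1 · 262.49 / 2.6947e+05 ≈ 0.0009741
Gain = 20 log₁₀(0.0009741) ≈ -60.23 dB
∠T = 72.26° − 64.15° = 8.11°

-60.2 dB, 8.1°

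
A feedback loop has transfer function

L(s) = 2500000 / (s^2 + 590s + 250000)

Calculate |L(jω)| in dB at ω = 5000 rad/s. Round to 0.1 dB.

At s = jω = j5000:
quadratic: (j5000)² + 590·j5000 + 250000 = -24750000 + j2950000 → |·| ≈ 2.4925e+07, ∠ ≈ 173.20°
|L| = 2500000 / 2.4925e+07 ≈ 0.1003
Gain = 20 log₁₀(0.1003) ≈ -19.97 dB

-20.0 dB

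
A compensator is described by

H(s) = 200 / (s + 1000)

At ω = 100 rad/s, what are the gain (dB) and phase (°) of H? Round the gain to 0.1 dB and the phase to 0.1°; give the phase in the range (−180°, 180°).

-14.0 dB, -5.7°

Substitute s = j100:
Numerator: 200 = 200 + j0
Denominator: (j100) + 1000 = 1000 + j100
|N| = √(200² + 0²) ≈ 200, ∠N ≈ 0.00°
|D| = √(1000² + 100²) ≈ 1005, ∠D ≈ 5.71°
|H| = 200 / 1005 ≈ 0.199
Gain = 20 log₁₀(0.199) ≈ -14.02 dB
∠H = 0.00° − 5.71° = -5.71°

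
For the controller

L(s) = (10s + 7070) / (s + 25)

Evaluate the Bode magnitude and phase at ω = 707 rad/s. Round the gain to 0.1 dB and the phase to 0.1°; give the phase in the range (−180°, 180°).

23.0 dB, -43.0°

Substitute s = j707:
Numerator: 10(j707) + 7070 = 7070 + j7070
Denominator: (j707) + 25 = 25 + j707
|N| = √(7070² + 7070²) ≈ 9998.5, ∠N ≈ 45.00°
|D| = √(25² + 707²) ≈ 707.44, ∠D ≈ 87.97°
|L| = 9998.5 / 707.44 ≈ 14.133
Gain = 20 log₁₀(14.133) ≈ 23.00 dB
∠L = 45.00° − 87.97° = -42.97°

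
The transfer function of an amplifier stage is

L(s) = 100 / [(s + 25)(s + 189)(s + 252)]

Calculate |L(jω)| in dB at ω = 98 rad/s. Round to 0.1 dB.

At s = jω = j98:
pole (s+25): 25 + j98 → |·| = √(25²+98²) = √10229 ≈ 101.14, ∠ = arctan(98/25) ≈ 75.69°
pole (s+189): 189 + j98 → |·| = √(189²+98²) = √45325 ≈ 212.9, ∠ = arctan(98/189) ≈ 27.41°
pole (s+252): 252 + j98 → |·| = √(252²+98²) = √73108 ≈ 270.38, ∠ = arctan(98/252) ≈ 21.25°
|L| = 100 / 5.822e+06 ≈ 1.7176e-05
Gain = 20 log₁₀(1.7176e-05) ≈ -95.30 dB

-95.3 dB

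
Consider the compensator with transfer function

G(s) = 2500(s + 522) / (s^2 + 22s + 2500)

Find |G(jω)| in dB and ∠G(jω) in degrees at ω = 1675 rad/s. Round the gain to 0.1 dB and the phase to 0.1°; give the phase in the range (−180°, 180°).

At s = jω = j1675:
zero (s+522): 522 + j1675 → |·| = √(522²+1675²) = √3078109 ≈ 1754.5, ∠ = arctan(1675/522) ≈ 72.69°
quadratic: (j1675)² + 22·j1675 + 2500 = -2803125 + j36850 → |·| ≈ 2.8034e+06, ∠ ≈ 179.25°
|G| = 2500 · 1754.5 / 2.8034e+06 ≈ 1.5646
Gain = 20 log₁₀(1.5646) ≈ 3.89 dB
∠G = 72.69° − 179.25° = -106.56°

3.9 dB, -106.6°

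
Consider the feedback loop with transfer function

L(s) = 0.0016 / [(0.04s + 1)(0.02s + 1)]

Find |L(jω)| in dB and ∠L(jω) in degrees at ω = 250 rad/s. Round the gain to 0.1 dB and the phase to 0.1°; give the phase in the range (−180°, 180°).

At ω = 250 rad/s:
pole (1 + j250·0.04) = 1 + j10 → |·| ≈ 10.05, ∠ ≈ 84.29°
pole (1 + j250·0.02) = 1 + j5 → |·| ≈ 5.099, ∠ ≈ 78.69°
|L| = 0.0016 · 1 / (10.05 · 5.099) ≈ 3.1223e-05
Gain = 20 log₁₀(3.1223e-05) ≈ -90.11 dB
∠L = (0°) − (84.29° + 78.69°) = -162.98°

-90.1 dB, -163.0°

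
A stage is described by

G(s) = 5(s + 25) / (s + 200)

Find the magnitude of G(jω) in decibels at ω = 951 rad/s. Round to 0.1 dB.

13.8 dB

At s = jω = j951:
zero (s+25): 25 + j951 → |·| = √(25²+951²) = √905026 ≈ 951.33, ∠ = arctan(951/25) ≈ 88.49°
pole (s+200): 200 + j951 → |·| = √(200²+951²) = √944401 ≈ 971.8, ∠ = arctan(951/200) ≈ 78.12°
|G| = 5 · 951.33 / 971.8 ≈ 4.8947
Gain = 20 log₁₀(4.8947) ≈ 13.79 dB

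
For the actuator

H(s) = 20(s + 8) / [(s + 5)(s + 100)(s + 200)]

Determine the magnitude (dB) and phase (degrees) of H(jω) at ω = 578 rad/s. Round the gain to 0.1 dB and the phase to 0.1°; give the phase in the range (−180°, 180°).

At s = jω = j578:
zero (s+8): 8 + j578 → |·| = √(8²+578²) = √334148 ≈ 578.06, ∠ = arctan(578/8) ≈ 89.21°
pole (s+5): 5 + j578 → |·| = √(5²+578²) = √334109 ≈ 578.02, ∠ = arctan(578/5) ≈ 89.50°
pole (s+100): 100 + j578 → |·| = √(100²+578²) = √344084 ≈ 586.59, ∠ = arctan(578/100) ≈ 80.18°
pole (s+200): 200 + j578 → |·| = √(200²+578²) = √374084 ≈ 611.62, ∠ = arctan(578/200) ≈ 70.91°
|H| = 20 · 578.06 / 2.0738e+08 ≈ 5.5749e-05
Gain = 20 log₁₀(5.5749e-05) ≈ -85.08 dB
∠H = 89.21° − 240.59° = -151.38°

-85.1 dB, -151.4°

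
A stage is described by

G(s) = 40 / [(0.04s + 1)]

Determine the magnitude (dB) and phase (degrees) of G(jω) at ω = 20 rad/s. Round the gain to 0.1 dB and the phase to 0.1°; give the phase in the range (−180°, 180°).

29.9 dB, -38.7°

At ω = 20 rad/s:
pole (1 + j20·0.04) = 1 + j0.8 → |·| ≈ 1.2806, ∠ ≈ 38.66°
|G| = 40 · 1 / (1.2806) ≈ 31.235
Gain = 20 log₁₀(31.235) ≈ 29.89 dB
∠G = (0°) − (38.66°) = -38.66°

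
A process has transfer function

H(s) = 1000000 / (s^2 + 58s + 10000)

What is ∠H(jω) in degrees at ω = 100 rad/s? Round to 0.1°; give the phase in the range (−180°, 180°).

-90.0°

At s = jω = j100:
quadratic: (j100)² + 58·j100 + 10000 = 0 + j5800 → |·| ≈ 5800, ∠ ≈ 90.00°
∠H = 0.00° − 90.00° = -90.00°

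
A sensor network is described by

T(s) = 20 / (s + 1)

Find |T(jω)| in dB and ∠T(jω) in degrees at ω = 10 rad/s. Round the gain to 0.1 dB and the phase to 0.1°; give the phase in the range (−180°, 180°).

6.0 dB, -84.3°

Substitute s = j10:
Numerator: 20 = 20 + j0
Denominator: (j10) + 1 = 1 + j10
|N| = √(20² + 0²) ≈ 20, ∠N ≈ 0.00°
|D| = √(1² + 10²) ≈ 10.05, ∠D ≈ 84.29°
|T| = 20 / 10.05 ≈ 1.99
Gain = 20 log₁₀(1.99) ≈ 5.98 dB
∠T = 0.00° − 84.29° = -84.29°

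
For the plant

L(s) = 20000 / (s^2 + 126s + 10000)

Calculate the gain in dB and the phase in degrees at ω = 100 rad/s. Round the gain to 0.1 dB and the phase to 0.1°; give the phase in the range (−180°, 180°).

4.0 dB, -90.0°

At s = jω = j100:
quadratic: (j100)² + 126·j100 + 10000 = 0 + j12600 → |·| ≈ 12600, ∠ ≈ 90.00°
|L| = 20000 / 12600 ≈ 1.5873
Gain = 20 log₁₀(1.5873) ≈ 4.01 dB
∠L = 0.00° − 90.00° = -90.00°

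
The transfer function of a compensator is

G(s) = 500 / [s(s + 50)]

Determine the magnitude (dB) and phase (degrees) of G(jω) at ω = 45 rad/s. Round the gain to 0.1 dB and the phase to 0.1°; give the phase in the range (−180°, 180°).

-15.6 dB, -132.0°

At s = jω = j45:
pole (s+50): 50 + j45 → |·| = √(50²+45²) = √4525 ≈ 67.268, ∠ = arctan(45/50) ≈ 41.99°
pole at origin: |s| = 45, ∠ = 90.00° (in denominator)
|G| = 500 / 3027.1 ≈ 0.16517
Gain = 20 log₁₀(0.16517) ≈ -15.64 dB
∠G = 0.00° − 131.99° = -131.99°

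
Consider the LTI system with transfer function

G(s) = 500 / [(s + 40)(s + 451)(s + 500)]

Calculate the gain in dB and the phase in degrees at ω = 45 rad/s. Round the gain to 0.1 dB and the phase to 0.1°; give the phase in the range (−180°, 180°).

-88.8 dB, -59.2°

At s = jω = j45:
pole (s+40): 40 + j45 → |·| = √(40²+45²) = √3625 ≈ 60.208, ∠ = arctan(45/40) ≈ 48.37°
pole (s+451): 451 + j45 → |·| = √(451²+45²) = √205426 ≈ 453.24, ∠ = arctan(45/451) ≈ 5.70°
pole (s+500): 500 + j45 → |·| = √(500²+45²) = √252025 ≈ 502.02, ∠ = arctan(45/500) ≈ 5.14°
|G| = 500 / 1.3699e+07 ≈ 3.6499e-05
Gain = 20 log₁₀(3.6499e-05) ≈ -88.75 dB
∠G = 0.00° − 59.21° = -59.21°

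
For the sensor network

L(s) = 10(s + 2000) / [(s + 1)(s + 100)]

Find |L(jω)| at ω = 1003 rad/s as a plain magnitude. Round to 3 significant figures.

0.0221

At s = jω = j1003:
zero (s+2000): 2000 + j1003 → |·| = √(2000²+1003²) = √5006009 ≈ 2237.4, ∠ = arctan(1003/2000) ≈ 26.63°
pole (s+1): 1 + j1003 → |·| = √(1²+1003²) = √1006010 ≈ 1003, ∠ = arctan(1003/1) ≈ 89.94°
pole (s+100): 100 + j1003 → |·| = √(100²+1003²) = √1016009 ≈ 1008, ∠ = arctan(1003/100) ≈ 84.31°
|L| = 10 · 2237.4 / 1.011e+06 ≈ 0.022131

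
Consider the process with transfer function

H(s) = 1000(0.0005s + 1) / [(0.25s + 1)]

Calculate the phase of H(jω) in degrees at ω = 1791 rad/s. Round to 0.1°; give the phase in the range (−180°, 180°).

-48.0°

At ω = 1791 rad/s:
zero (1 + j1791·0.0005) = 1 + j0.8955 → |·| ≈ 1.3424, ∠ ≈ 41.84°
pole (1 + j1791·0.25) = 1 + j447.75 → |·| ≈ 447.75, ∠ ≈ 89.87°
∠H = (41.84°) − (89.87°) = -48.03°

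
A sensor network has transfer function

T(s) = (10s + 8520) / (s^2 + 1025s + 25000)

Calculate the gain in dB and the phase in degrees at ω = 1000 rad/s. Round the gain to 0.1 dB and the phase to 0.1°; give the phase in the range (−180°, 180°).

Substitute s = j1000:
Numerator: 10(j1000) + 8520 = 8520 + j10000
Denominator: (j1000)^2 + 1025(j1000) + 25000 = -975000 + j1025000
|N| = √(8520² + 10000²) ≈ 13137, ∠N ≈ 49.57°
|D| = √(975000² + 1025000²) ≈ 1.4147e+06, ∠D ≈ 133.57°
|T| = 13137 / 1.4147e+06 ≈ 0.0092861
Gain = 20 log₁₀(0.0092861) ≈ -40.64 dB
∠T = 49.57° − 133.57° = -84.00°

-40.6 dB, -84.0°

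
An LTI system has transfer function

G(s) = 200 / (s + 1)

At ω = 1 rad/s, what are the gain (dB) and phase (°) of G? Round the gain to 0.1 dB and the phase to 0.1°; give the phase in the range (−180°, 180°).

43.0 dB, -45.0°

At s = jω = j1:
pole (s+1): 1 + j1 → |·| = √(1²+1²) = √2 ≈ 1.4142, ∠ = arctan(1/1) ≈ 45.00°
|G| = 200 / 1.4142 ≈ 141.42
Gain = 20 log₁₀(141.42) ≈ 43.01 dB
∠G = 0.00° − 45.00° = -45.00°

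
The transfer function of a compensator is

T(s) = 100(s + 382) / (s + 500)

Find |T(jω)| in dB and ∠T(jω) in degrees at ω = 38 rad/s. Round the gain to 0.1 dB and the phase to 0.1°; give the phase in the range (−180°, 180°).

37.7 dB, 1.3°

At s = jω = j38:
zero (s+382): 382 + j38 → |·| = √(382²+38²) = √147368 ≈ 383.89, ∠ = arctan(38/382) ≈ 5.68°
pole (s+500): 500 + j38 → |·| = √(500²+38²) = √251444 ≈ 501.44, ∠ = arctan(38/500) ≈ 4.35°
|T| = 100 · 383.89 / 501.44 ≈ 76.558
Gain = 20 log₁₀(76.558) ≈ 37.68 dB
∠T = 5.68° − 4.35° = 1.33°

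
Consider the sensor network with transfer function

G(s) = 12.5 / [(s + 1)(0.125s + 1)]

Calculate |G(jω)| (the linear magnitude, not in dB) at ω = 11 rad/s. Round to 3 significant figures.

At ω = 11 rad/s:
pole (1 + j11·1) = 1 + j11 → |·| ≈ 11.045, ∠ ≈ 84.81°
pole (1 + j11·0.125) = 1 + j1.375 → |·| ≈ 1.7002, ∠ ≈ 53.97°
|G| = 12.5 · 1 / (11.045 · 1.7002) ≈ 0.66565

0.666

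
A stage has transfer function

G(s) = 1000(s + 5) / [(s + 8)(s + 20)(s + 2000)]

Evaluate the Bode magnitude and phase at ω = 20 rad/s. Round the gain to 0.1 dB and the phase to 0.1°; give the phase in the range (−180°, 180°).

At s = jω = j20:
zero (s+5): 5 + j20 → |·| = √(5²+20²) = √425 ≈ 20.616, ∠ = arctan(20/5) ≈ 75.96°
pole (s+8): 8 + j20 → |·| = √(8²+20²) = √464 ≈ 21.541, ∠ = arctan(20/8) ≈ 68.20°
pole (s+20): 20 + j20 → |·| = √(20²+20²) = √800 ≈ 28.284, ∠ = arctan(20/20) ≈ 45.00°
pole (s+2000): 2000 + j20 → |·| = √(2000²+20²) = √4000400 ≈ 2000.1, ∠ = arctan(20/2000) ≈ 0.57°
|G| = 1000 · 20.616 / 1.2186e+06 ≈ 0.016918
Gain = 20 log₁₀(0.016918) ≈ -35.43 dB
∠G = 75.96° − 113.77° = -37.81°

-35.4 dB, -37.8°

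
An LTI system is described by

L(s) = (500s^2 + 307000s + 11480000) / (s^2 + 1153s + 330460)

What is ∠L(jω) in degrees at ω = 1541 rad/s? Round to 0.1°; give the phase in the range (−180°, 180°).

Substitute s = j1541:
Numerator: 500(j1541)^2 + 307000(j1541) + 11480000 = -1175860500 + j473087000
Denominator: (j1541)^2 + 1153(j1541) + 330460 = -2044221 + j1776773
|N| = √(1175860500² + 473087000²) ≈ 1.2675e+09, ∠N ≈ 158.08°
|D| = √(2044221² + 1776773²) ≈ 2.7085e+06, ∠D ≈ 139.00°
∠L = 158.08° − 139.00° = 19.08°

19.1°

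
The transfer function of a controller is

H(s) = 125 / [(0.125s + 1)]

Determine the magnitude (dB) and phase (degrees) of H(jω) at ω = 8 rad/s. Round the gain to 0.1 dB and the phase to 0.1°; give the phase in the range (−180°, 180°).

At ω = 8 rad/s:
pole (1 + j8·0.125) = 1 + j1 → |·| ≈ 1.4142, ∠ ≈ 45.00°
|H| = 125 · 1 / (1.4142) ≈ 88.389
Gain = 20 log₁₀(88.389) ≈ 38.93 dB
∠H = (0°) − (45.00°) = -45.00°

38.9 dB, -45.0°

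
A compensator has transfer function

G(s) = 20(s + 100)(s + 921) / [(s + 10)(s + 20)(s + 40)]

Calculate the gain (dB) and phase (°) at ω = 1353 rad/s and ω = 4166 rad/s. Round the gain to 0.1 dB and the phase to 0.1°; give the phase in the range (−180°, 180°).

At s = jω = j1353:
zero (s+100): 100 + j1353 → |·| = √(100²+1353²) = √1840609 ≈ 1356.7, ∠ = arctan(1353/100) ≈ 85.77°
zero (s+921): 921 + j1353 → |·| = √(921²+1353²) = √2678850 ≈ 1636.7, ∠ = arctan(1353/921) ≈ 55.76°
pole (s+10): 10 + j1353 → |·| = √(10²+1353²) = √1830709 ≈ 1353, ∠ = arctan(1353/10) ≈ 89.58°
pole (s+20): 20 + j1353 → |·| = √(20²+1353²) = √1831009 ≈ 1353.1, ∠ = arctan(1353/20) ≈ 89.15°
pole (s+40): 40 + j1353 → |·| = √(40²+1353²) = √1832209 ≈ 1353.6, ∠ = arctan(1353/40) ≈ 88.31°
|G| = 20 · 2.2205e+06 / 2.4781e+09 ≈ 0.017921
Gain = 20 log₁₀(0.017921) ≈ -34.93 dB
∠G = 141.53° − 267.04° = -125.51°

At s = jω = j4166:
zero (s+100): 100 + j4166 → |·| = √(100²+4166²) = √17365556 ≈ 4167.2, ∠ = arctan(4166/100) ≈ 88.62°
zero (s+921): 921 + j4166 → |·| = √(921²+4166²) = √18203797 ≈ 4266.6, ∠ = arctan(4166/921) ≈ 77.53°
pole (s+10): 10 + j4166 → |·| = √(10²+4166²) = √17355656 ≈ 4166, ∠ = arctan(4166/10) ≈ 89.86°
pole (s+20): 20 + j4166 → |·| = √(20²+4166²) = √17355956 ≈ 4166, ∠ = arctan(4166/20) ≈ 89.72°
pole (s+40): 40 + j4166 → |·| = √(40²+4166²) = √17357156 ≈ 4166.2, ∠ = arctan(4166/40) ≈ 89.45°
|G| = 20 · 1.778e+07 / 7.2307e+10 ≈ 0.0049179
Gain = 20 log₁₀(0.0049179) ≈ -46.16 dB
∠G = 166.15° − 269.03° = -102.88°

ω = 1353: -34.9 dB, -125.5°; ω = 4166: -46.2 dB, -102.9°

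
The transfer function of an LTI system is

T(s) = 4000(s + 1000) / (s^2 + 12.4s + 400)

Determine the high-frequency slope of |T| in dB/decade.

-20 dB/decade

Each pole contributes −20 dB/decade at high frequency; each zero contributes +20 dB/decade.
Net: 1 zero(s) − 2 pole(s) → -20 dB/decade.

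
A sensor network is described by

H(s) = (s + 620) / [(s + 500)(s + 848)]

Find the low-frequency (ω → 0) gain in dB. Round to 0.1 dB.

-56.7 dB

H(0) = 1·620 / (500·848) ≈ 0.0014623
20 log₁₀(0.0014623) ≈ -56.70 dB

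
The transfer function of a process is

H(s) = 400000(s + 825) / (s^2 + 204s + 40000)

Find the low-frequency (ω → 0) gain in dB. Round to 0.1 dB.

78.3 dB

H(0) = 400000·825 / 40000 = 8250
20 log₁₀(8250) ≈ 78.33 dB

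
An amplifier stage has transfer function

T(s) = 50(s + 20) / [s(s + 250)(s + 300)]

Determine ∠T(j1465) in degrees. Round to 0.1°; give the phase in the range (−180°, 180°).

-159.5°

At s = jω = j1465:
zero (s+20): 20 + j1465 → |·| = √(20²+1465²) = √2146625 ≈ 1465.1, ∠ = arctan(1465/20) ≈ 89.22°
pole (s+250): 250 + j1465 → |·| = √(250²+1465²) = √2208725 ≈ 1486.2, ∠ = arctan(1465/250) ≈ 80.32°
pole (s+300): 300 + j1465 → |·| = √(300²+1465²) = √2236225 ≈ 1495.4, ∠ = arctan(1465/300) ≈ 78.43°
pole at origin: |s| = 1465, ∠ = 90.00° (in denominator)
∠T = 89.22° − 248.75° = -159.53°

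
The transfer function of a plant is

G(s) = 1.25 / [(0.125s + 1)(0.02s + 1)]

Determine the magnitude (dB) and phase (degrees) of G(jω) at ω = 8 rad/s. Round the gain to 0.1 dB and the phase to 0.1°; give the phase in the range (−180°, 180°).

-1.2 dB, -54.1°

At ω = 8 rad/s:
pole (1 + j8·0.125) = 1 + j1 → |·| ≈ 1.4142, ∠ ≈ 45.00°
pole (1 + j8·0.02) = 1 + j0.16 → |·| ≈ 1.0127, ∠ ≈ 9.09°
|G| = 1.25 · 1 / (1.4142 · 1.0127) ≈ 0.87281
Gain = 20 log₁₀(0.87281) ≈ -1.18 dB
∠G = (0°) − (45.00° + 9.09°) = -54.09°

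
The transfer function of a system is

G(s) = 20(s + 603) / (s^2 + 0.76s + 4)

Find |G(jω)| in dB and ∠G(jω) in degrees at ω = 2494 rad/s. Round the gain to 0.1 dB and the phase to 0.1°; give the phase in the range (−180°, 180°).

At s = jω = j2494:
zero (s+603): 603 + j2494 → |·| = √(603²+2494²) = √6583645 ≈ 2565.9, ∠ = arctan(2494/603) ≈ 76.41°
quadratic: (j2494)² + 0.76·j2494 + 4 = -6220032 + j1895.44 → |·| ≈ 6.22e+06, ∠ ≈ 179.98°
|G| = 20 · 2565.9 / 6.22e+06 ≈ 0.0082505
Gain = 20 log₁₀(0.0082505) ≈ -41.67 dB
∠G = 76.41° − 179.98° = -103.57°

-41.7 dB, -103.6°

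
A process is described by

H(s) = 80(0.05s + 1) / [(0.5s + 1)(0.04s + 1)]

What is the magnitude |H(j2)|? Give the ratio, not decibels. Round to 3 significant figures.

At ω = 2 rad/s:
zero (1 + j2·0.05) = 1 + j0.1 → |·| ≈ 1.005, ∠ ≈ 5.71°
pole (1 + j2·0.5) = 1 + j1 → |·| ≈ 1.4142, ∠ ≈ 45.00°
pole (1 + j2·0.04) = 1 + j0.08 → |·| ≈ 1.0032, ∠ ≈ 4.57°
|H| = 80 · 1.005 / (1.4142 · 1.0032) ≈ 56.671

56.7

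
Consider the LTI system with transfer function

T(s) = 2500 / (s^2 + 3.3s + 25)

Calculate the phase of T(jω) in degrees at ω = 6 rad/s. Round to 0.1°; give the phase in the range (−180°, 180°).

At s = jω = j6:
quadratic: (j6)² + 3.3·j6 + 25 = -11 + j19.8 → |·| ≈ 22.65, ∠ ≈ 119.05°
∠T = 0.00° − 119.05° = -119.05°

-119.1°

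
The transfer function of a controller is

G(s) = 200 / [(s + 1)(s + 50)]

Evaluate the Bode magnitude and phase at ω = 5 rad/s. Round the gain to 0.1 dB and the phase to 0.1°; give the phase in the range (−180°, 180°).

At s = jω = j5:
pole (s+1): 1 + j5 → |·| = √(1²+5²) = √26 ≈ 5.099, ∠ = arctan(5/1) ≈ 78.69°
pole (s+50): 50 + j5 → |·| = √(50²+5²) = √2525 ≈ 50.249, ∠ = arctan(5/50) ≈ 5.71°
|G| = 200 / 256.22 ≈ 0.78058
Gain = 20 log₁₀(0.78058) ≈ -2.15 dB
∠G = 0.00° − 84.40° = -84.40°

-2.2 dB, -84.4°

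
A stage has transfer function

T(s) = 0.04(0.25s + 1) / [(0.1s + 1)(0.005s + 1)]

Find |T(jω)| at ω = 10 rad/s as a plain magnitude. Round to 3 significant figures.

0.0761

At ω = 10 rad/s:
zero (1 + j10·0.25) = 1 + j2.5 → |·| ≈ 2.6926, ∠ ≈ 68.20°
pole (1 + j10·0.1) = 1 + j1 → |·| ≈ 1.4142, ∠ ≈ 45.00°
pole (1 + j10·0.005) = 1 + j0.05 → |·| ≈ 1.0012, ∠ ≈ 2.86°
|T| = 0.04 · 2.6926 / (1.4142 · 1.0012) ≈ 0.076068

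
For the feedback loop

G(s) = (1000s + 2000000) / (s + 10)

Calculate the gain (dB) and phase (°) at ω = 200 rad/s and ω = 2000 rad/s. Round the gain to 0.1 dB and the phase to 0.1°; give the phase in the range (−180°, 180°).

ω = 200: 80.0 dB, -81.4°; ω = 2000: 63.0 dB, -44.7°

Substitute s = j200:
Numerator: 1000(j200) + 2000000 = 2000000 + j200000
Denominator: (j200) + 10 = 10 + j200
|N| = √(2000000² + 200000²) ≈ 2.01e+06, ∠N ≈ 5.71°
|D| = √(10² + 200²) ≈ 200.25, ∠D ≈ 87.14°
|G| = 2.01e+06 / 200.25 ≈ 10037
Gain = 20 log₁₀(10037) ≈ 80.03 dB
∠G = 5.71° − 87.14° = -81.43°

Substitute s = j2000:
Numerator: 1000(j2000) + 2000000 = 2000000 + j2000000
Denominator: (j2000) + 10 = 10 + j2000
|N| = √(2000000² + 2000000²) ≈ 2.8284e+06, ∠N ≈ 45.00°
|D| = √(10² + 2000²) ≈ 2000, ∠D ≈ 89.71°
|G| = 2.8284e+06 / 2000 ≈ 1414.2
Gain = 20 log₁₀(1414.2) ≈ 63.01 dB
∠G = 45.00° − 89.71° = -44.71°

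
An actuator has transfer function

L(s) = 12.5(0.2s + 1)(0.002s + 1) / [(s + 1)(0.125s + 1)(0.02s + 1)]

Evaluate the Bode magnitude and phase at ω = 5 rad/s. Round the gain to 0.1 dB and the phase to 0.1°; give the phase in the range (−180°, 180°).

At ω = 5 rad/s:
zero (1 + j5·0.2) = 1 + j1 → |·| ≈ 1.4142, ∠ ≈ 45.00°
zero (1 + j5·0.002) = 1 + j0.01 → |·| ≈ 1, ∠ ≈ 0.57°
pole (1 + j5·1) = 1 + j5 → |·| ≈ 5.099, ∠ ≈ 78.69°
pole (1 + j5·0.125) = 1 + j0.625 → |·| ≈ 1.1792, ∠ ≈ 32.01°
pole (1 + j5·0.02) = 1 + j0.1 → |·| ≈ 1.005, ∠ ≈ 5.71°
|L| = 12.5 · 1.4142 · 1 / (5.099 · 1.1792 · 1.005) ≈ 2.9254
Gain = 20 log₁₀(2.9254) ≈ 9.32 dB
∠L = (45.00° + 0.57°) − (78.69° + 32.01° + 5.71°) = -70.84°

9.3 dB, -70.8°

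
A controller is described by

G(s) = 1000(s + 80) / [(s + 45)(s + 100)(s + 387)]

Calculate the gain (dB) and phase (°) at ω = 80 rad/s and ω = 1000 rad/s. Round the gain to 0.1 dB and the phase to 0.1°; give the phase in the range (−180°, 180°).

At s = jω = j80:
zero (s+80): 80 + j80 → |·| = √(80²+80²) = √12800 ≈ 113.14, ∠ = arctan(80/80) ≈ 45.00°
pole (s+45): 45 + j80 → |·| = √(45²+80²) = √8425 ≈ 91.788, ∠ = arctan(80/45) ≈ 60.64°
pole (s+100): 100 + j80 → |·| = √(100²+80²) = √16400 ≈ 128.06, ∠ = arctan(80/100) ≈ 38.66°
pole (s+387): 387 + j80 → |·| = √(387²+80²) = √156169 ≈ 395.18, ∠ = arctan(80/387) ≈ 11.68°
|G| = 1000 · 113.14 / 4.6451e+06 ≈ 0.024357
Gain = 20 log₁₀(0.024357) ≈ -32.27 dB
∠G = 45.00° − 110.98° = -65.98°

At s = jω = j1000:
zero (s+80): 80 + j1000 → |·| = √(80²+1000²) = √1006400 ≈ 1003.2, ∠ = arctan(1000/80) ≈ 85.43°
pole (s+45): 45 + j1000 → |·| = √(45²+1000²) = √1002025 ≈ 1001, ∠ = arctan(1000/45) ≈ 87.42°
pole (s+100): 100 + j1000 → |·| = √(100²+1000²) = √1010000 ≈ 1005, ∠ = arctan(1000/100) ≈ 84.29°
pole (s+387): 387 + j1000 → |·| = √(387²+1000²) = √1149769 ≈ 1072.3, ∠ = arctan(1000/387) ≈ 68.84°
|G| = 1000 · 1003.2 / 1.0787e+09 ≈ 0.00093001
Gain = 20 log₁₀(0.00093001) ≈ -60.63 dB
∠G = 85.43° − 240.55° = -155.12°

ω = 80: -32.3 dB, -66.0°; ω = 1000: -60.6 dB, -155.1°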